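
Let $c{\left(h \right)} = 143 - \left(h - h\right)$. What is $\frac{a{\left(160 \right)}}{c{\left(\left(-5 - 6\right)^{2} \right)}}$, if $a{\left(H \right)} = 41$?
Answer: $\frac{41}{143} \approx 0.28671$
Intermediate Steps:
$c{\left(h \right)} = 143$ ($c{\left(h \right)} = 143 - 0 = 143 + 0 = 143$)
$\frac{a{\left(160 \right)}}{c{\left(\left(-5 - 6\right)^{2} \right)}} = \frac{41}{143}$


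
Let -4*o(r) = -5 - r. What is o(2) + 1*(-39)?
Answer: -149/4 ≈ -37.250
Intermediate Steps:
o(r) = 5/4 + r/4 (o(r) = -(-5 - r)/4 = 5/4 + r/4)
o(2) + 1*(-39) = (5/4 + (¼)*2) + 1*(-39) = (5/4 + ½) - 39 = 7/4 - 39 = -149/4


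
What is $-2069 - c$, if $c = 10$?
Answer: $-2079$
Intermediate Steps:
$-2069 - c = -2069 - 10 = -2079$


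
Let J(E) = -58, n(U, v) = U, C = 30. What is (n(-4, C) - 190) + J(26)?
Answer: -252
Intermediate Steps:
(n(-4, C) - 190) + J(26) = (-4 - 190) - 58 = -194 - 58 = -252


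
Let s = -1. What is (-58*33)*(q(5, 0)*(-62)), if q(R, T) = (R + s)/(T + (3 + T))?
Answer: 158224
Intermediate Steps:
q(R, T) = (-1 + R)/(3 + 2*T) (q(R, T) = (R - 1)/(T + (3 + T)) = (-1 + R)/(3 + 2*T))
(-58*33)*(q(5, 0)*(-62)) = (-58*33)*(((-1 + 5)/(3 + 2*0))*(-62)) = -1914*4/(3 + 0)*(-62) = -1914*4/3*(-62) = -1914*(1/3)*4*(-62) = -2552*(-62) = -1914*(-248/3) = 158224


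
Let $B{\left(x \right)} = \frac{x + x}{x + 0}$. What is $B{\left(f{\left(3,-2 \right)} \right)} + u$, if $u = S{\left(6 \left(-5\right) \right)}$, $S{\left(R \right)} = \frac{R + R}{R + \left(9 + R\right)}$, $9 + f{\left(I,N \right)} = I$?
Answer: $\frac{54}{17} \approx 3.1765$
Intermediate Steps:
$f{\left(I,N \right)} = -9 + I$
$B{\left(x \right)} = 2$ ($B{\left(x \right)} = \frac{2 x}{x} = 2$)
$S{\left(R \right)} = \frac{2 R}{9 + 2 R}$
$u = \frac{20}{17}$ ($u = \frac{2 \cdot 6 \left(-5\right)}{9 + 2 \cdot 6 \left(-5\right)} = 2 \left(-30\right) \frac{1}{9 + 2 \left(-30\right)} = 2 \left(-30\right) \frac{1}{9 - 60} = 2 \left(-30\right) \frac{1}{-51} = 2 \left(-30\right) \left(- \frac{1}{51}\right) = \frac{20}{17} \approx 1.1765$)
$B{\left(f{\left(3,-2 \right)} \right)} + u = 2 + \frac{20}{17} = \frac{54}{17}$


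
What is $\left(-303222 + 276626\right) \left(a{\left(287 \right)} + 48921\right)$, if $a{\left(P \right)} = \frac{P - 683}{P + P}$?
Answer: $- \frac{373411270884}{287} \approx -1.3011 \cdot 10^{9}$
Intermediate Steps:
$a{\left(P \right)} = \frac{-683 + P}{2 P}$
$\left(-303222 + 276626\right) \left(a{\left(287 \right)} + 48921\right) = \left(-303222 + 276626\right) \left(\frac{-683 + 287}{2 \cdot 287} + 48921\right) = - 26596 \left(\frac{1}{2} \cdot \frac{1}{287} \left(-396\right) + 48921\right) = - 26596 \left(- \frac{198}{287} + 48921\right) = \left(-26596\right) \frac{14040129}{287} = - \frac{373411270884}{287}$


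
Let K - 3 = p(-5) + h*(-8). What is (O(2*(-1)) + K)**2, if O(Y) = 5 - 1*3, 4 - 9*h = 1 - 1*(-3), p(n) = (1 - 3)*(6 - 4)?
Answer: 1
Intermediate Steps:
p(n) = -4 (p(n) = -2*2 = -4)
h = 0 (h = 4/9 - (1 - 1*(-3))/9 = 4/9 - (1 + 3)/9 = 4/9 - 1/9*4 = 4/9 - 4/9 = 0)
K = -1 (K = 3 + (-4 + 0*(-8)) = 3 + (-4 + 0) = 3 - 4 = -1)
O(Y) = 2 (O(Y) = 5 - 3 = 2)
(O(2*(-1)) + K)**2 = (2 - 1)**2 = 1**2 = 1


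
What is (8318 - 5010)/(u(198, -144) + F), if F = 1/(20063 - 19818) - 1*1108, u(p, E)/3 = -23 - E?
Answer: -202615/45631 ≈ -4.4403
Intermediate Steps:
u(p, E) = -69 - 3*E (u(p, E) = 3*(-23 - E) = -69 - 3*E)
F = -271459/245 (F = 1/245 - 1108 = -271459/245 ≈ -1108.0)
(8318 - 5010)/(u(198, -144) + F) = (8318 - 5010)/((-69 - 3*(-144)) - 271459/245) = 3308/((-69 + 432) - 271459/245) = 3308/(363 - 271459/245) = 3308/(-182524/245) = 3308*(-245/182524) = -202615/45631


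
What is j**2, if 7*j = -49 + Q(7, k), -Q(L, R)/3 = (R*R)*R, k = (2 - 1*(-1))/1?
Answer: 16900/49 ≈ 344.90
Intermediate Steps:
k = 3 (k = (2 + 1)*1 = 3*1 = 3)
Q(L, R) = -3*R**3 (Q(L, R) = -3*R*R*R = -3*R**2*R = -3*R**3)
j = -130/7 (j = (-49 - 3*3**3)/7 = (-49 - 3*27)/7 = (-49 - 81)/7 = (1/7)*(-130) = -130/7 ≈ -18.571)
j**2 = (-130/7)**2 = 16900/49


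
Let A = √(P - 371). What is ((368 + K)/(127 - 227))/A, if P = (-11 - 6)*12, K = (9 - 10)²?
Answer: 369*I*√23/11500 ≈ 0.15388*I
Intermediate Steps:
K = 1 (K = (-1)² = 1)
P = -204 (P = -17*12 = -204)
A = 5*I*√23 (A = √(-204 - 371) = √(-575) = 5*I*√23 ≈ 23.979*I)
((368 + K)/(127 - 227))/A = ((368 + 1)/(127 - 227))/((5*I*√23)) = (369/(-100))*(-I*√23/115) = (369*(-1/100))*(-I*√23/115) = -(-369)*I*√23/11500 = 369*I*√23/11500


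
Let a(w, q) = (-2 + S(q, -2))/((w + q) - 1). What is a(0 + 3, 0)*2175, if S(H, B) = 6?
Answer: 4350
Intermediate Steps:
a(w, q) = 4/(-1 + q + w) (a(w, q) = (-2 + 6)/((w + q) - 1) = 4/((q + w) - 1) = 4/(-1 + q + w))
a(0 + 3, 0)*2175 = (4/(-1 + 0 + (0 + 3)))*2175 = (4/(-1 + 0 + 3))*2175 = (4/2)*2175 = (4*(1/2))*2175 = 2*2175 = 4350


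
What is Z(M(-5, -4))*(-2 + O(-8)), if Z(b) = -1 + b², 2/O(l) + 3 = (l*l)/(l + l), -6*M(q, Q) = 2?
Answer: 128/63 ≈ 2.0317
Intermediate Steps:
M(q, Q) = -⅓ (M(q, Q) = -⅙*2 = -⅓)
O(l) = 2/(-3 + l/2) (O(l) = 2/(-3 + (l*l)/(l + l)) = 2/(-3 + l²/((2*l))) = 2/(-3 + l²*(1/(2*l))) = 2/(-3 + l/2))
Z(M(-5, -4))*(-2 + O(-8)) = (-1 + (-⅓)²)*(-2 + 4/(-6 - 8)) = (-1 + ⅑)*(-2 + 4/(-14)) = -8*(-2 + 4*(-1/14))/9 = -8*(-2 - 2/7)/9 = -8/9*(-16/7) = 128/63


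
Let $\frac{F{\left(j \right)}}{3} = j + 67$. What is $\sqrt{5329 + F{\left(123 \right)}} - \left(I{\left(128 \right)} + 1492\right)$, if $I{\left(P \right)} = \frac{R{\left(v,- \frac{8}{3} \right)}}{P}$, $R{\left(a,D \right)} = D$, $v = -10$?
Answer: $- \frac{71615}{48} + \sqrt{5899} \approx -1415.2$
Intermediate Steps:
$I{\left(P \right)} = - \frac{8}{3 P}$ ($I{\left(P \right)} = \frac{\left(-8\right) \frac{1}{3}}{P} = - \frac{8}{3 P}$)
$F{\left(j \right)} = 201 + 3 j$ ($F{\left(j \right)} = 3 \left(j + 67\right) = 3 \left(67 + j\right) = 201 + 3 j$)
$\sqrt{5329 + F{\left(123 \right)}} - \left(I{\left(128 \right)} + 1492\right) = \sqrt{5329 + \left(201 + 3 \cdot 123\right)} - \left(- \frac{8}{3 \cdot 128} + 1492\right) = \sqrt{5329 + \left(201 + 369\right)} - \left(\left(- \frac{8}{3}\right) \frac{1}{128} + 1492\right) = \sqrt{5329 + 570} - \left(- \frac{1}{48} + 1492\right) = \sqrt{5899} - \frac{71615}{48} = - \frac{71615}{48} + \sqrt{5899}$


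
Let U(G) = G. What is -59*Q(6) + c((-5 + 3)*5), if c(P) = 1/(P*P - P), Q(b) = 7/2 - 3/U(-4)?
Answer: -55163/220 ≈ -250.74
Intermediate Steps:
Q(b) = 17/4 (Q(b) = 7/2 - 3/(-4) = 7*(1/2) - 3*(-1/4) = 7/2 + 3/4 = 17/4)
c(P) = 1/(P**2 - P)
-59*Q(6) + c((-5 + 3)*5) = -59*17/4 + 1/((((-5 + 3)*5))*(-1 + (-5 + 3)*5)) = -1003/4 + 1/(((-2*5))*(-1 - 2*5)) = -1003/4 + 1/((-10)*(-1 - 10)) = -1003/4 - 1/10/(-11) = -1003/4 - 1/10*(-1/11) = -1003/4 + 1/110 = -55163/220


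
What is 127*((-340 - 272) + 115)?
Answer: -63119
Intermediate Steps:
127*((-340 - 272) + 115) = 127*(-612 + 115) = 127*(-497) = -63119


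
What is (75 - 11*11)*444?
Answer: -20424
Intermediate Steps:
(75 - 11*11)*444 = (75 - 121)*444 = -46*444 = -20424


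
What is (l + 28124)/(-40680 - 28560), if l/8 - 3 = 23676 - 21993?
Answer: -10403/17310 ≈ -0.60098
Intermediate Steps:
l = 13488 (l = 24 + 8*(23676 - 21993) = 24 + 8*1683 = 24 + 13464 = 13488)
(l + 28124)/(-40680 - 28560) = (13488 + 28124)/(-40680 - 28560) = 41612/(-69240) = 41612*(-1/69240) = -10403/17310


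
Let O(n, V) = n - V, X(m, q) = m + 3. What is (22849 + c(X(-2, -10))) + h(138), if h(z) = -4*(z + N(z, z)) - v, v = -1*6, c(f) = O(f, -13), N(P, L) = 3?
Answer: 22305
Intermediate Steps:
X(m, q) = 3 + m
c(f) = 13 + f (c(f) = f - 1*(-13) = f + 13 = 13 + f)
v = -6
h(z) = -6 - 4*z (h(z) = -4*(z + 3) - 1*(-6) = -4*(3 + z) + 6 = (-12 - 4*z) + 6 = -6 - 4*z)
(22849 + c(X(-2, -10))) + h(138) = (22849 + (13 + (3 - 2))) + (-6 - 4*138) = (22849 + (13 + 1)) + (-6 - 552) = (22849 + 14) - 558 = 22863 - 558 = 22305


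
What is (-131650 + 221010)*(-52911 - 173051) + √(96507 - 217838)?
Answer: -20191964320 + I*√121331 ≈ -2.0192e+10 + 348.33*I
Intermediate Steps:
(-131650 + 221010)*(-52911 - 173051) + √(96507 - 217838) = 89360*(-225962) + √(-121331) = -20191964320 + I*√121331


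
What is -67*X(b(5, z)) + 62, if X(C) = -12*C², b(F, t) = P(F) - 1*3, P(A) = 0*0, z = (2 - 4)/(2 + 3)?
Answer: 7298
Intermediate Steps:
z = -⅖ (z = -2/5 = -2*⅕ = -⅖ ≈ -0.40000)
P(A) = 0
b(F, t) = -3 (b(F, t) = 0 - 1*3 = 0 - 3 = -3)
-67*X(b(5, z)) + 62 = -(-804)*(-3)² + 62 = -(-804)*9 + 62 = -67*(-108) + 62 = 7236 + 62 = 7298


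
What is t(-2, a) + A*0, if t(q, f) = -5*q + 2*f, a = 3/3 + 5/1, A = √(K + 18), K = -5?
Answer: 22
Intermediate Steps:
A = √13 (A = √(-5 + 18) = √13 ≈ 3.6056)
a = 6 (a = 3*(⅓) + 5*1 = 1 + 5 = 6)
t(-2, a) + A*0 = (-5*(-2) + 2*6) + √13*0 = (10 + 12) + 0 = 22 + 0 = 22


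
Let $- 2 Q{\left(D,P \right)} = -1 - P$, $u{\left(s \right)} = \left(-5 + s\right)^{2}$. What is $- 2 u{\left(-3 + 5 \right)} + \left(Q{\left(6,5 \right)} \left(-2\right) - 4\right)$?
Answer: $-28$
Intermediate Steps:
$Q{\left(D,P \right)} = \frac{1}{2} + \frac{P}{2}$ ($Q{\left(D,P \right)} = - \frac{-1 - P}{2} = \frac{1}{2} + \frac{P}{2}$)
$- 2 u{\left(-3 + 5 \right)} + \left(Q{\left(6,5 \right)} \left(-2\right) - 4\right) = - 2 \left(-5 + \left(-3 + 5\right)\right)^{2} + \left(\left(\frac{1}{2} + \frac{1}{2} \cdot 5\right) \left(-2\right) - 4\right) = - 2 \left(-5 + 2\right)^{2} + \left(\left(\frac{1}{2} + \frac{5}{2}\right) \left(-2\right) - 4\right) = - 2 \left(-3\right)^{2} + \left(3 \left(-2\right) - 4\right) = \left(-2\right) 9 - 10 = -18 - 10 = -28$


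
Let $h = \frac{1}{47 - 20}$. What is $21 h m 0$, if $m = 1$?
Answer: $0$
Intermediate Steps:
$h = \frac{1}{27} \approx 0.037037$
$21 h m 0 = 21 \cdot \frac{1}{27} \cdot 1 \cdot 0 = \frac{7}{9} \cdot 0 = 0$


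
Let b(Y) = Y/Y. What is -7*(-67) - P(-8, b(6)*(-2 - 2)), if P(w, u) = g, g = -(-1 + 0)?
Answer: 468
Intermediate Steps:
b(Y) = 1
g = 1 (g = -(-1) = -1*(-1) = 1)
P(w, u) = 1
-7*(-67) - P(-8, b(6)*(-2 - 2)) = -7*(-67) - 1*1 = 469 - 1 = 468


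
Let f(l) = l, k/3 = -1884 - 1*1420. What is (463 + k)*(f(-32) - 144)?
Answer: 1663024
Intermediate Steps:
k = -9912 (k = 3*(-1884 - 1*1420) = 3*(-1884 - 1420) = 3*(-3304) = -9912)
(463 + k)*(f(-32) - 144) = (463 - 9912)*(-32 - 144) = -9449*(-176) = 1663024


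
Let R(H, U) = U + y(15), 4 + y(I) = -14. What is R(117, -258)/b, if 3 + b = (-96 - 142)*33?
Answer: 92/2619 ≈ 0.035128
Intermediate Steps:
y(I) = -18 (y(I) = -4 - 14 = -18)
R(H, U) = -18 + U (R(H, U) = U - 18 = -18 + U)
b = -7857 (b = -3 + (-96 - 142)*33 = -3 - 238*33 = -3 - 7854 = -7857)
R(117, -258)/b = (-18 - 258)/(-7857) = -276*(-1/7857) = 92/2619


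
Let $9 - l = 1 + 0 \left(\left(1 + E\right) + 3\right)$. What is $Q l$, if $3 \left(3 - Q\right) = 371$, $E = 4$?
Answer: $- \frac{2896}{3} \approx -965.33$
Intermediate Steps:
$Q = - \frac{362}{3}$ ($Q = 3 - \frac{371}{3} = - \frac{362}{3} \approx -120.67$)
$l = 8$ ($l = 9 - \left(1 + 0 \left(\left(1 + 4\right) + 3\right)\right) = 9 - \left(1 + 0 \left(5 + 3\right)\right) = 9 - \left(1 + 0 \cdot 8\right) = 9 - \left(1 + 0\right) = 9 - 1 = 8$)
$Q l = \left(- \frac{362}{3}\right) 8 = - \frac{2896}{3}$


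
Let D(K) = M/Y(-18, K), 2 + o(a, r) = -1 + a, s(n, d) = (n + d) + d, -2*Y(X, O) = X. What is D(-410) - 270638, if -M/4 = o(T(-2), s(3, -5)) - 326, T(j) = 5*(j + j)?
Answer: -2434346/9 ≈ -2.7048e+5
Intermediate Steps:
Y(X, O) = -X/2
s(n, d) = n + 2*d (s(n, d) = (d + n) + d = n + 2*d)
T(j) = 10*j (T(j) = 5*(2*j) = 10*j)
o(a, r) = -3 + a (o(a, r) = -2 + (-1 + a) = -3 + a)
M = 1396 (M = -4*((-3 + 10*(-2)) - 326) = -4*((-3 - 20) - 326) = -4*(-23 - 326) = -4*(-349) = 1396)
D(K) = 1396/9 (D(K) = 1396/((-½*(-18))) = 1396/9)
D(-410) - 270638 = 1396/9 - 270638 = -2434346/9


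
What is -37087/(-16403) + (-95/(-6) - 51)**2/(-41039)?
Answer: 54062204185/24233857812 ≈ 2.2309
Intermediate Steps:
-37087/(-16403) + (-95/(-6) - 51)**2/(-41039) = -37087*(-1/16403) + (-95*(-1/6) - 51)**2*(-1/41039) = 37087/16403 + (95/6 - 51)**2*(-1/41039) = 37087/16403 + (-211/6)**2*(-1/41039) = 37087/16403 + (44521/36)*(-1/41039) = 37087/16403 - 44521/1477404 = 54062204185/24233857812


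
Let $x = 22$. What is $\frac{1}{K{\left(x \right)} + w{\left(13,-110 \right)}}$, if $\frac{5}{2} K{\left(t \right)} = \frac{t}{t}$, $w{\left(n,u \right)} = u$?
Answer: $- \frac{5}{548} \approx -0.0091241$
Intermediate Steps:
$K{\left(t \right)} = \frac{2}{5}$ ($K{\left(t \right)} = \frac{2 \frac{t}{t}}{5} = \frac{2}{5} \cdot 1 = \frac{2}{5}$)
$\frac{1}{K{\left(x \right)} + w{\left(13,-110 \right)}} = \frac{1}{\frac{2}{5} - 110} = \frac{1}{- \frac{548}{5}} = - \frac{5}{548}$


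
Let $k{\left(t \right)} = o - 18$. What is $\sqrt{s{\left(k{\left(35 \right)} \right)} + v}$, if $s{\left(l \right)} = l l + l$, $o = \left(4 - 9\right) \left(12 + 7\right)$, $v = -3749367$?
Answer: $19 i \sqrt{10351} \approx 1933.1 i$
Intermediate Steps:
$o = -95$ ($o = \left(-5\right) 19 = -95$)
$k{\left(t \right)} = -113$ ($k{\left(t \right)} = -95 - 18 = -113$)
$s{\left(l \right)} = l + l^{2}$ ($s{\left(l \right)} = l^{2} + l = l + l^{2}$)
$\sqrt{s{\left(k{\left(35 \right)} \right)} + v} = \sqrt{- 113 \left(1 - 113\right) - 3749367} = \sqrt{\left(-113\right) \left(-112\right) - 3749367} = \sqrt{12656 - 3749367} = \sqrt{-3736711} = 19 i \sqrt{10351}$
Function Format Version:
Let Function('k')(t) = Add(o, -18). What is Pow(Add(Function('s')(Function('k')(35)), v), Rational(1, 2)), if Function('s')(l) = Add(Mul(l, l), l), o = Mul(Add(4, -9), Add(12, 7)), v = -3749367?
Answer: Mul(19, I, Pow(10351, Rational(1, 2))) ≈ Mul(1933.1, I)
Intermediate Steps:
o = -95 (o = Mul(-5, 19) = -95)
Function('k')(t) = -113 (Function('k')(t) = Add(-95, -18) = -113)
Function('s')(l) = Add(l, Pow(l, 2)) (Function('s')(l) = Add(Pow(l, 2), l) = Add(l, Pow(l, 2)))
Pow(Add(Function('s')(Function('k')(35)), v), Rational(1, 2)) = Pow(Add(Mul(-113, Add(1, -113)), -3749367), Rational(1, 2)) = Pow(Add(Mul(-113, -112), -3749367), Rational(1, 2)) = Pow(Add(12656, -3749367), Rational(1, 2)) = Pow(-3736711, Rational(1, 2)) = Mul(19, I, Pow(10351, Rational(1, 2)))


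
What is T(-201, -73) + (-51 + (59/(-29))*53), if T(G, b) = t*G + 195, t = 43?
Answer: -249598/29 ≈ -8606.8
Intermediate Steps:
T(G, b) = 195 + 43*G (T(G, b) = 43*G + 195 = 195 + 43*G)
T(-201, -73) + (-51 + (59/(-29))*53) = (195 + 43*(-201)) + (-51 + (59/(-29))*53) = (195 - 8643) + (-51 + (59*(-1/29))*53) = -8448 + (-51 - 59/29*53) = -8448 + (-51 - 3127/29) = -8448 - 4606/29 = -249598/29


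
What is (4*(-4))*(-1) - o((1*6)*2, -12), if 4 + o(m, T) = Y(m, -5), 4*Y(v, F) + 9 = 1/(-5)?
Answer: 223/10 ≈ 22.300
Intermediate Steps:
Y(v, F) = -23/10 (Y(v, F) = -9/4 + (1/(-5))/4 = -9/4 + (1*(-1/5))/4 = -9/4 + (1/4)*(-1/5) = -9/4 - 1/20 = -23/10)
o(m, T) = -63/10 (o(m, T) = -4 - 23/10 = -63/10)
(4*(-4))*(-1) - o((1*6)*2, -12) = (4*(-4))*(-1) - 1*(-63/10) = -16*(-1) + 63/10 = 16 + 63/10 = 223/10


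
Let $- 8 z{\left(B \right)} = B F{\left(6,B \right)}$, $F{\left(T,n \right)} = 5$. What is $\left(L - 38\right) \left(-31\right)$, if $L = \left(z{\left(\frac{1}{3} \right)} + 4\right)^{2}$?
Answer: $\frac{421817}{576} \approx 732.32$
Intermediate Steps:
$z{\left(B \right)} = - \frac{5 B}{8}$ ($z{\left(B \right)} = - \frac{B 5}{8} = - \frac{5 B}{8}$)
$L = \frac{8281}{576}$ ($L = \left(- \frac{5}{8 \cdot 3} + 4\right)^{2} = \left(\left(- \frac{5}{8}\right) \frac{1}{3} + 4\right)^{2} = \left(- \frac{5}{24} + 4\right)^{2} = \left(\frac{91}{24}\right)^{2} = \frac{8281}{576} \approx 14.377$)
$\left(L - 38\right) \left(-31\right) = \left(\frac{8281}{576} - 38\right) \left(-31\right) = \left(- \frac{13607}{576}\right) \left(-31\right) = \frac{421817}{576}$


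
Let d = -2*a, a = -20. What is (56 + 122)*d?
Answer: 7120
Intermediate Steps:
d = 40 (d = -2*(-20) = 40)
(56 + 122)*d = (56 + 122)*40 = 178*40 = 7120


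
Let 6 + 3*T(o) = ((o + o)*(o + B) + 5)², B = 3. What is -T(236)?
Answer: -12726772963/3 ≈ -4.2423e+9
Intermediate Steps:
T(o) = -2 + (5 + 2*o*(3 + o))²/3 (T(o) = -2 + ((o + o)*(o + 3) + 5)²/3 = -2 + ((2*o)*(3 + o) + 5)²/3 = -2 + (2*o*(3 + o) + 5)²/3 = -2 + (5 + 2*o*(3 + o))²/3)
-T(236) = -(-2 + (5 + 2*236² + 6*236)²/3) = -(-2 + (5 + 2*55696 + 1416)²/3) = -(-2 + (5 + 111392 + 1416)²/3) = -(-2 + (⅓)*112813²) = -(-2 + (⅓)*12726772969) = -(-2 + 12726772969/3) = -1*12726772963/3 = -12726772963/3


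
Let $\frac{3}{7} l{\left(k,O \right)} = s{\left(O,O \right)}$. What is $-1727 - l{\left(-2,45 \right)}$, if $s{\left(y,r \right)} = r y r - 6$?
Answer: $-214338$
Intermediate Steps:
$s{\left(y,r \right)} = -6 + y r^{2}$ ($s{\left(y,r \right)} = y r^{2} - 6 = -6 + y r^{2}$)
$l{\left(k,O \right)} = -14 + \frac{7 O^{3}}{3}$ ($l{\left(k,O \right)} = \frac{7 \left(-6 + O O^{2}\right)}{3} = \frac{7 \left(-6 + O^{3}\right)}{3} = -14 + \frac{7 O^{3}}{3}$)
$-1727 - l{\left(-2,45 \right)} = -1727 - \left(-14 + \frac{7 \cdot 45^{3}}{3}\right) = -1727 - \left(-14 + \frac{7}{3} \cdot 91125\right) = -1727 - \left(-14 + 212625\right) = -1727 - 212611 = -214338$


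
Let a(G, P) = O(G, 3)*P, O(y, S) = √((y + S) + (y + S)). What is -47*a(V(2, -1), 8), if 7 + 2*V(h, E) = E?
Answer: -376*I*√2 ≈ -531.74*I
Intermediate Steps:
V(h, E) = -7/2 + E/2
O(y, S) = √(2*S + 2*y) (O(y, S) = √((S + y) + (S + y)) = √(2*S + 2*y))
a(G, P) = P*√(6 + 2*G) (a(G, P) = √(2*3 + 2*G)*P = √(6 + 2*G)*P = P*√(6 + 2*G))
-47*a(V(2, -1), 8) = -376*√(6 + 2*(-7/2 + (½)*(-1))) = -376*√(6 + 2*(-7/2 - ½)) = -376*√(6 + 2*(-4)) = -376*√(6 - 8) = -376*√(-2) = -376*I*√2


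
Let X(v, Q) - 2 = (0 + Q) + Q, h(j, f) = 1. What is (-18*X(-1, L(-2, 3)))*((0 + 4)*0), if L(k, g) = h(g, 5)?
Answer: 0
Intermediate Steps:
L(k, g) = 1
X(v, Q) = 2 + 2*Q (X(v, Q) = 2 + ((0 + Q) + Q) = 2 + (Q + Q) = 2 + 2*Q)
(-18*X(-1, L(-2, 3)))*((0 + 4)*0) = (-18*(2 + 2*1))*((0 + 4)*0) = (-18*(2 + 2))*(4*0) = -18*4*0 = -72*0 = 0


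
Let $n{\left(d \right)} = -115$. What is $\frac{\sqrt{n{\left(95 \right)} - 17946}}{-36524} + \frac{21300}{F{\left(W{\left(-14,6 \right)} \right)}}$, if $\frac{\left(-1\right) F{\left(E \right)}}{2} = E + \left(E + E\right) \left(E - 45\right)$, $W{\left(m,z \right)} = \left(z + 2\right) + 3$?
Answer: $\frac{10650}{737} - \frac{i \sqrt{18061}}{36524} \approx 14.45 - 0.0036795 i$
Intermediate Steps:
$W{\left(m,z \right)} = 5 + z$ ($W{\left(m,z \right)} = \left(2 + z\right) + 3 = 5 + z$)
$F{\left(E \right)} = - 2 E - 4 E \left(-45 + E\right)$ ($F{\left(E \right)} = - 2 \left(E + \left(E + E\right) \left(E - 45\right)\right) = - 2 \left(E + 2 E \left(-45 + E\right)\right) = - 2 E - 4 E \left(-45 + E\right)$)
$\frac{\sqrt{n{\left(95 \right)} - 17946}}{-36524} + \frac{21300}{F{\left(W{\left(-14,6 \right)} \right)}} = \frac{\sqrt{-115 - 17946}}{-36524} + \frac{21300}{2 \left(5 + 6\right) \left(89 - 2 \left(5 + 6\right)\right)} = \sqrt{-18061} \left(- \frac{1}{36524}\right) + \frac{21300}{2 \cdot 11 \left(89 - 22\right)} = i \sqrt{18061} \left(- \frac{1}{36524}\right) + \frac{21300}{2 \cdot 11 \left(89 - 22\right)} = - \frac{i \sqrt{18061}}{36524} + \frac{21300}{2 \cdot 11 \cdot 67} = - \frac{i \sqrt{18061}}{36524} + \frac{21300}{1474} = - \frac{i \sqrt{18061}}{36524} + 21300 \cdot \frac{1}{1474} = - \frac{i \sqrt{18061}}{36524} + \frac{10650}{737} = \frac{10650}{737} - \frac{i \sqrt{18061}}{36524}$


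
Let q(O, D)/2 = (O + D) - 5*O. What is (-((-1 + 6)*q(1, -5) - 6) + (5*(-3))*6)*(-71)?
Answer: -426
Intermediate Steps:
q(O, D) = -8*O + 2*D (q(O, D) = 2*((O + D) - 5*O) = 2*((D + O) - 5*O) = 2*(D - 4*O) = -8*O + 2*D)
(-((-1 + 6)*q(1, -5) - 6) + (5*(-3))*6)*(-71) = (-((-1 + 6)*(-8*1 + 2*(-5)) - 6) + (5*(-3))*6)*(-71) = (-(5*(-8 - 10) - 6) - 15*6)*(-71) = (-(5*(-18) - 6) - 90)*(-71) = (-(-90 - 6) - 90)*(-71) = (-1*(-96) - 90)*(-71) = (96 - 90)*(-71) = 6*(-71) = -426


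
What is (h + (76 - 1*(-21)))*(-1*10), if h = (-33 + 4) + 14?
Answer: -820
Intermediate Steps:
h = -15 (h = -29 + 14 = -15)
(h + (76 - 1*(-21)))*(-1*10) = (-15 + (76 - 1*(-21)))*(-1*10) = (-15 + (76 + 21))*(-10) = (-15 + 97)*(-10) = 82*(-10) = -820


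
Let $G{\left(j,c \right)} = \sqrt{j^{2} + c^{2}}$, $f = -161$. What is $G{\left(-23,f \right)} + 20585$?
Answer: $20585 + 115 \sqrt{2} \approx 20748.0$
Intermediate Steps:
$G{\left(j,c \right)} = \sqrt{c^{2} + j^{2}}$
$G{\left(-23,f \right)} + 20585 = \sqrt{\left(-161\right)^{2} + \left(-23\right)^{2}} + 20585 = \sqrt{25921 + 529} + 20585 = \sqrt{26450} + 20585 = 115 \sqrt{2} + 20585 = 20585 + 115 \sqrt{2}$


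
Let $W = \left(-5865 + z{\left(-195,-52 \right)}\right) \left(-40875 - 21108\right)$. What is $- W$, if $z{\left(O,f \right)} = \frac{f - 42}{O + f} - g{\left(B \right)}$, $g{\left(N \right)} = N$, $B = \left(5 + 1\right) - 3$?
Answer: $- \frac{89832085866}{247} \approx -3.6369 \cdot 10^{8}$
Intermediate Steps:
$B = 3$ ($B = 6 - 3 = 3$)
$z{\left(O,f \right)} = -3 + \frac{-42 + f}{O + f}$ ($z{\left(O,f \right)} = \frac{f - 42}{O + f} - 3 = \frac{-42 + f}{O + f} - 3 = -3 + \frac{-42 + f}{O + f}$)
$W = \frac{89832085866}{247}$ ($W = \left(-5865 + \frac{-42 - -585 - -104}{-195 - 52}\right) \left(-40875 - 21108\right) = \left(-5865 + \frac{-42 + 585 + 104}{-247}\right) \left(-61983\right) = \left(-5865 - \frac{647}{247}\right) \left(-61983\right) = \left(- \frac{1449302}{247}\right) \left(-61983\right) = \frac{89832085866}{247} \approx 3.6369 \cdot 10^{8}$)
$- W = \left(-1\right) \frac{89832085866}{247} = - \frac{89832085866}{247}$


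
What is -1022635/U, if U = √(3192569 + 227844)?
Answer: -1022635*√3420413/3420413 ≈ -552.94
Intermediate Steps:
U = √3420413 ≈ 1849.4
-1022635/U = -1022635*√3420413/3420413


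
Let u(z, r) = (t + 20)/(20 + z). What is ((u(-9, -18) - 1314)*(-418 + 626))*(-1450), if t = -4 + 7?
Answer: 4352389600/11 ≈ 3.9567e+8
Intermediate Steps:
t = 3
u(z, r) = 23/(20 + z) (u(z, r) = (3 + 20)/(20 + z) = 23/(20 + z))
((u(-9, -18) - 1314)*(-418 + 626))*(-1450) = ((23/(20 - 9) - 1314)*(-418 + 626))*(-1450) = ((23/11 - 1314)*208)*(-1450) = -14431/11*208*(-1450) = -3001648/11*(-1450) = 4352389600/11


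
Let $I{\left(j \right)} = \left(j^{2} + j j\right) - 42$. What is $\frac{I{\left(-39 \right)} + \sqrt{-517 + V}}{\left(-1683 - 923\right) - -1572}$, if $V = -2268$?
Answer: $- \frac{1500}{517} - \frac{i \sqrt{2785}}{1034} \approx -2.9014 - 0.051038 i$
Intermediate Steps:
$I{\left(j \right)} = -42 + 2 j^{2}$ ($I{\left(j \right)} = \left(j^{2} + j^{2}\right) - 42 = 2 j^{2} - 42 = -42 + 2 j^{2}$)
$\frac{I{\left(-39 \right)} + \sqrt{-517 + V}}{\left(-1683 - 923\right) - -1572} = \frac{\left(-42 + 2 \left(-39\right)^{2}\right) + \sqrt{-517 - 2268}}{\left(-1683 - 923\right) - -1572} = \frac{\left(-42 + 2 \cdot 1521\right) + \sqrt{-2785}}{-2606 + \left(-168 + 1740\right)} = \frac{\left(-42 + 3042\right) + i \sqrt{2785}}{-2606 + 1572} = \frac{3000 + i \sqrt{2785}}{-1034} = \left(3000 + i \sqrt{2785}\right) \left(- \frac{1}{1034}\right) = - \frac{1500}{517} - \frac{i \sqrt{2785}}{1034}$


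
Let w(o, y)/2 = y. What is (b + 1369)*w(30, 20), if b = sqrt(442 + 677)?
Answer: 54760 + 40*sqrt(1119) ≈ 56098.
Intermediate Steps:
w(o, y) = 2*y
b = sqrt(1119) ≈ 33.451
(b + 1369)*w(30, 20) = (sqrt(1119) + 1369)*(2*20) = (1369 + sqrt(1119))*40 = 54760 + 40*sqrt(1119)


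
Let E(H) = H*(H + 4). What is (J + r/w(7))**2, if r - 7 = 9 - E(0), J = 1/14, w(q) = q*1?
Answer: 1089/196 ≈ 5.5561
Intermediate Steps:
w(q) = q
J = 1/14 ≈ 0.071429
E(H) = H*(4 + H)
r = 16 (r = 7 + (9 - 0*(4 + 0)) = 7 + (9 - 0*4) = 7 + (9 - 1*0) = 7 + (9 + 0) = 7 + 9 = 16)
(J + r/w(7))**2 = (1/14 + 16/7)**2 = (33/14)**2 = 1089/196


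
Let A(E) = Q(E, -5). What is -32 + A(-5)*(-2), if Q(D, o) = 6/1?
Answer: -44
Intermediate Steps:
Q(D, o) = 6 (Q(D, o) = 6*1 = 6)
A(E) = 6
-32 + A(-5)*(-2) = -32 + 6*(-2) = -32 - 12 = -44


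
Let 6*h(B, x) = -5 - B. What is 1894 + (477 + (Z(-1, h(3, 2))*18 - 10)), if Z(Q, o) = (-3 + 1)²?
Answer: 2433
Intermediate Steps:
h(B, x) = -⅚ - B/6 (h(B, x) = (-5 - B)/6 = -⅚ - B/6)
Z(Q, o) = 4 (Z(Q, o) = (-2)² = 4)
1894 + (477 + (Z(-1, h(3, 2))*18 - 10)) = 1894 + (477 + (4*18 - 10)) = 1894 + (477 + (72 - 10)) = 1894 + (477 + 62) = 1894 + 539 = 2433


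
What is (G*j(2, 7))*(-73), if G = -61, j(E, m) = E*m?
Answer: 62342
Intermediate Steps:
(G*j(2, 7))*(-73) = -122*7*(-73) = -61*14*(-73) = -854*(-73) = 62342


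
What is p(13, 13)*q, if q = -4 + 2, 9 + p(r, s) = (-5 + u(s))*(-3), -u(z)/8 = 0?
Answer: -12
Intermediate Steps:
u(z) = 0 (u(z) = -8*0 = 0)
p(r, s) = 6 (p(r, s) = -9 + (-5 + 0)*(-3) = -9 - 5*(-3) = -9 + 15 = 6)
q = -2
p(13, 13)*q = 6*(-2) = -12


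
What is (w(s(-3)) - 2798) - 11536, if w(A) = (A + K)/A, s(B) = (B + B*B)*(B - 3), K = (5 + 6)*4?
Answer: -129008/9 ≈ -14334.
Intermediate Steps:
K = 44 (K = 11*4 = 44)
s(B) = (-3 + B)*(B + B²) (s(B) = (B + B²)*(-3 + B) = (-3 + B)*(B + B²))
w(A) = (44 + A)/A (w(A) = (A + 44)/A = (44 + A)/A)
(w(s(-3)) - 2798) - 11536 = ((44 - 3*(-3 + (-3)² - 2*(-3)))/((-3*(-3 + (-3)² - 2*(-3)))) - 2798) - 11536 = ((44 - 3*(-3 + 9 + 6))/((-3*(-3 + 9 + 6))) - 2798) - 11536 = ((44 - 3*12)/((-3*12)) - 2798) - 11536 = ((44 - 36)/(-36) - 2798) - 11536 = (-1/36*8 - 2798) - 11536 = (-2/9 - 2798) - 11536 = -25184/9 - 11536 = -129008/9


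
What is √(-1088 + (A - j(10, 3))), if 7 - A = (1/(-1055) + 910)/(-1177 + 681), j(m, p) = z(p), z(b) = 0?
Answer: I*√18468697661855/130820 ≈ 32.851*I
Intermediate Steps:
j(m, p) = 0
A = 4623009/523280 (A = 7 - (1/(-1055) + 910)/(-1177 + 681) = 7 - (-1/1055 + 910)/(-496) = 7 - 960049*(-1)/(1055*496) = 7 - 1*(-960049/523280) = 7 + 960049/523280 = 4623009/523280 ≈ 8.8347)
√(-1088 + (A - j(10, 3))) = √(-1088 + (4623009/523280 - 1*0)) = √(-1088 + (4623009/523280 + 0)) = √(-1088 + 4623009/523280) = √(-564705631/523280) = I*√18468697661855/130820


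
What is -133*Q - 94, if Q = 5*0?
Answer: -94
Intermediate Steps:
Q = 0
-133*Q - 94 = -133*0 - 94 = 0 - 94 = -94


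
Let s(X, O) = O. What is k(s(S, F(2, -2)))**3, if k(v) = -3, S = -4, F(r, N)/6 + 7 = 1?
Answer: -27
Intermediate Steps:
F(r, N) = -36 (F(r, N) = -42 + 6*1 = -42 + 6 = -36)
k(s(S, F(2, -2)))**3 = (-3)**3 = -27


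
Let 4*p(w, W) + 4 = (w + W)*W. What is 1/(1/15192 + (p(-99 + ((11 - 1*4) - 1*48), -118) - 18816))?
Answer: -15192/170241551 ≈ -8.9238e-5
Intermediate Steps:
p(w, W) = -1 + W*(W + w)/4 (p(w, W) = -1 + ((w + W)*W)/4 = -1 + ((W + w)*W)/4 = -1 + (W*(W + w))/4 = -1 + W*(W + w)/4)
1/(1/15192 + (p(-99 + ((11 - 1*4) - 1*48), -118) - 18816)) = 1/(1/15192 + ((-1 + (¼)*(-118)² + (¼)*(-118)*(-99 + ((11 - 1*4) - 1*48))) - 18816)) = 1/(1/15192 + ((-1 + (¼)*13924 + (¼)*(-118)*(-99 + ((11 - 4) - 48))) - 18816)) = 1/(1/15192 + ((-1 + 3481 + (¼)*(-118)*(-99 + (7 - 48))) - 18816)) = 1/(1/15192 + ((-1 + 3481 + (¼)*(-118)*(-99 - 41)) - 18816)) = 1/(1/15192 + ((-1 + 3481 + (¼)*(-118)*(-140)) - 18816)) = 1/(1/15192 + ((-1 + 3481 + 4130) - 18816)) = 1/(1/15192 + (7610 - 18816)) = 1/(1/15192 - 11206) = 1/(-170241551/15192) = -15192/170241551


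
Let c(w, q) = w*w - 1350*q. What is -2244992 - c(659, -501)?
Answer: -3355623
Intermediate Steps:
c(w, q) = w**2 - 1350*q
-2244992 - c(659, -501) = -2244992 - (659**2 - 1350*(-501)) = -2244992 - (434281 + 676350) = -2244992 - 1*1110631 = -2244992 - 1110631 = -3355623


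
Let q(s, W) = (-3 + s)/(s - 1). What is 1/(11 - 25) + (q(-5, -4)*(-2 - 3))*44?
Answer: -12323/42 ≈ -293.40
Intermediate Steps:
q(s, W) = (-3 + s)/(-1 + s)
1/(11 - 25) + (q(-5, -4)*(-2 - 3))*44 = 1/(11 - 25) + (((-3 - 5)/(-1 - 5))*(-2 - 3))*44 = 1/(-14) + ((-8/(-6))*(-5))*44 = -1/14 + (-⅙*(-8)*(-5))*44 = -1/14 + ((4/3)*(-5))*44 = -1/14 - 20/3*44 = -1/14 - 880/3 = -12323/42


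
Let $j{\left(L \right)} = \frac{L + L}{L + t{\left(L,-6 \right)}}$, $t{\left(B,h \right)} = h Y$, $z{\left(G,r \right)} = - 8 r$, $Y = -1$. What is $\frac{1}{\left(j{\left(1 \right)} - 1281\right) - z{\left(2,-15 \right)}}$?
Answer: $- \frac{7}{9805} \approx -0.00071392$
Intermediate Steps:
$t{\left(B,h \right)} = - h$ ($t{\left(B,h \right)} = h \left(-1\right) = - h$)
$j{\left(L \right)} = \frac{2 L}{6 + L}$ ($j{\left(L \right)} = \frac{L + L}{L - -6} = \frac{2 L}{L + 6} = \frac{2 L}{6 + L}$)
$\frac{1}{\left(j{\left(1 \right)} - 1281\right) - z{\left(2,-15 \right)}} = \frac{1}{\left(2 \cdot 1 \frac{1}{6 + 1} - 1281\right) - \left(-8\right) \left(-15\right)} = \frac{1}{\left(2 \cdot 1 \cdot \frac{1}{7} - 1281\right) - 120} = \frac{1}{\left(\frac{2}{7} - 1281\right) - 120} = \frac{1}{- \frac{8965}{7} - 120} = \frac{1}{- \frac{9805}{7}} = - \frac{7}{9805}$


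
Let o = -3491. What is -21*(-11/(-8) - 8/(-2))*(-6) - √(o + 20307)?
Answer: 2709/4 - 4*√1051 ≈ 547.57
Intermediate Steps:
-21*(-11/(-8) - 8/(-2))*(-6) - √(o + 20307) = -21*(-11/(-8) - 8/(-2))*(-6) - √(-3491 + 20307) = -21*(-11*(-⅛) - 8*(-½))*(-6) - √16816 = -21*(11/8 + 4)*(-6) - 4*√1051 = -21*43/8*(-6) - 4*√1051 = -903/8*(-6) - 4*√1051 = 2709/4 - 4*√1051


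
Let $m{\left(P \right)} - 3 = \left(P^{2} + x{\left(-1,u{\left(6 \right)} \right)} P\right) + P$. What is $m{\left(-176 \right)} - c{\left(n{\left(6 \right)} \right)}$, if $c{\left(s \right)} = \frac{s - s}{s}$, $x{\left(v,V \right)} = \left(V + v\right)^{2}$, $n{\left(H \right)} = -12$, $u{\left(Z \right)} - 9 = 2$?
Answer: $13203$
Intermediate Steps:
$u{\left(Z \right)} = 11$ ($u{\left(Z \right)} = 9 + 2 = 11$)
$c{\left(s \right)} = 0$ ($c{\left(s \right)} = \frac{0}{s} = 0$)
$m{\left(P \right)} = 3 + P^{2} + 101 P$ ($m{\left(P \right)} = 3 + \left(\left(P^{2} + \left(11 - 1\right)^{2} P\right) + P\right) = 3 + \left(\left(P^{2} + 10^{2} P\right) + P\right) = 3 + \left(\left(P^{2} + 100 P\right) + P\right) = 3 + \left(P^{2} + 101 P\right) = 3 + P^{2} + 101 P$)
$m{\left(-176 \right)} - c{\left(n{\left(6 \right)} \right)} = \left(3 + \left(-176\right)^{2} + 101 \left(-176\right)\right) - 0 = \left(3 + 30976 - 17776\right) + 0 = 13203 + 0 = 13203$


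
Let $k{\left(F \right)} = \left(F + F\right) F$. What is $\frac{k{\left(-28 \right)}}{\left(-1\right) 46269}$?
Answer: $- \frac{1568}{46269} \approx -0.033889$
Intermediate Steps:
$k{\left(F \right)} = 2 F^{2}$ ($k{\left(F \right)} = 2 F F = 2 F^{2}$)
$\frac{k{\left(-28 \right)}}{\left(-1\right) 46269} = \frac{2 \left(-28\right)^{2}}{\left(-1\right) 46269} = \frac{2 \cdot 784}{-46269} = 1568 \left(- \frac{1}{46269}\right) = - \frac{1568}{46269}$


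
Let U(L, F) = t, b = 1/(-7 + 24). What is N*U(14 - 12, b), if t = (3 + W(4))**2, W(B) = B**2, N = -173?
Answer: -62453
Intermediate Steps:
b = 1/17 ≈ 0.058824
t = 361 (t = (3 + 4**2)**2 = (3 + 16)**2 = 19**2 = 361)
U(L, F) = 361
N*U(14 - 12, b) = -173*361 = -62453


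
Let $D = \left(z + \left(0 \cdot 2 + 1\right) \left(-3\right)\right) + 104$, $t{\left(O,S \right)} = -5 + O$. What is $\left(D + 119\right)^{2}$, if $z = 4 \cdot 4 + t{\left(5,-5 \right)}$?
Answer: $55696$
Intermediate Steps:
$z = 16$ ($z = 4 \cdot 4 + \left(-5 + 5\right) = 16 + 0 = 16$)
$D = 117$ ($D = \left(16 + \left(0 \cdot 2 + 1\right) \left(-3\right)\right) + 104 = \left(16 + \left(0 + 1\right) \left(-3\right)\right) + 104 = \left(16 + 1 \left(-3\right)\right) + 104 = \left(16 - 3\right) + 104 = 13 + 104 = 117$)
$\left(D + 119\right)^{2} = \left(117 + 119\right)^{2} = 236^{2} = 55696$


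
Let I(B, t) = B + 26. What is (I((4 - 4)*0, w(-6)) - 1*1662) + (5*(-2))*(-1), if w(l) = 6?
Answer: -1626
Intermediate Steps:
I(B, t) = 26 + B
(I((4 - 4)*0, w(-6)) - 1*1662) + (5*(-2))*(-1) = ((26 + (4 - 4)*0) - 1*1662) + (5*(-2))*(-1) = ((26 + 0*0) - 1662) - 10*(-1) = ((26 + 0) - 1662) + 10 = (26 - 1662) + 10 = -1636 + 10 = -1626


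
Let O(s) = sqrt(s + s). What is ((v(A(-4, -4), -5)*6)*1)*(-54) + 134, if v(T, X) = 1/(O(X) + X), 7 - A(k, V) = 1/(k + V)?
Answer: 1262/7 + 324*I*sqrt(10)/35 ≈ 180.29 + 29.274*I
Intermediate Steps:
A(k, V) = 7 - 1/(V + k) (A(k, V) = 7 - 1/(k + V) = 7 - 1/(V + k))
O(s) = sqrt(2)*sqrt(s) (O(s) = sqrt(2*s) = sqrt(2)*sqrt(s))
v(T, X) = 1/(X + sqrt(2)*sqrt(X)) (v(T, X) = 1/(sqrt(2)*sqrt(X) + X) = 1/(X + sqrt(2)*sqrt(X)))
((v(A(-4, -4), -5)*6)*1)*(-54) + 134 = ((6/(-5 + sqrt(2)*sqrt(-5)))*1)*(-54) + 134 = ((6/(-5 + sqrt(2)*(I*sqrt(5))))*1)*(-54) + 134 = ((6/(-5 + I*sqrt(10)))*1)*(-54) + 134 = (6/(-5 + I*sqrt(10)))*(-54) + 134 = -324/(-5 + I*sqrt(10)) + 134 = 134 - 324/(-5 + I*sqrt(10))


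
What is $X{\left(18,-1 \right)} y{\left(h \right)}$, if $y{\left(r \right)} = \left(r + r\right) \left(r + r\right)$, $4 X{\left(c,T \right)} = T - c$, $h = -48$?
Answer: $-43776$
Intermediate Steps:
$X{\left(c,T \right)} = - \frac{c}{4} + \frac{T}{4}$ ($X{\left(c,T \right)} = \frac{T - c}{4} = - \frac{c}{4} + \frac{T}{4}$)
$y{\left(r \right)} = 4 r^{2}$ ($y{\left(r \right)} = 2 r 2 r = 4 r^{2}$)
$X{\left(18,-1 \right)} y{\left(h \right)} = \left(\left(- \frac{1}{4}\right) 18 + \frac{1}{4} \left(-1\right)\right) 4 \left(-48\right)^{2} = \left(- \frac{9}{2} - \frac{1}{4}\right) 4 \cdot 2304 = \left(- \frac{19}{4}\right) 9216 = -43776$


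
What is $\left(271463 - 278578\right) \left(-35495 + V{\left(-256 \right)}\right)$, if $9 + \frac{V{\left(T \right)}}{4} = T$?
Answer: $260088825$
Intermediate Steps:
$V{\left(T \right)} = -36 + 4 T$
$\left(271463 - 278578\right) \left(-35495 + V{\left(-256 \right)}\right) = \left(271463 - 278578\right) \left(-35495 + \left(-36 + 4 \left(-256\right)\right)\right) = - 7115 \left(-35495 - 1060\right) = \left(-7115\right) \left(-36555\right) = 260088825$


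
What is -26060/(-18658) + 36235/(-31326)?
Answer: 70141465/292240254 ≈ 0.24001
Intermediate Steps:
-26060/(-18658) + 36235/(-31326) = -26060*(-1/18658) + 36235*(-1/31326) = 13030/9329 - 36235/31326 = 70141465/292240254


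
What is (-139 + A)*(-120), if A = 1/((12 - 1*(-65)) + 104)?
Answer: 3018960/181 ≈ 16679.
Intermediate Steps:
A = 1/181 (A = 1/((12 + 65) + 104) = 1/(77 + 104) = 1/181 ≈ 0.0055249)
(-139 + A)*(-120) = (-139 + 1/181)*(-120) = -25158/181*(-120) = 3018960/181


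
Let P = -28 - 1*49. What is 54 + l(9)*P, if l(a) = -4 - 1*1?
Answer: 439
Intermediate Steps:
l(a) = -5 (l(a) = -4 - 1 = -5)
P = -77 (P = -28 - 49 = -77)
54 + l(9)*P = 54 - 5*(-77) = 54 + 385 = 439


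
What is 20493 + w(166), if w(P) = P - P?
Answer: 20493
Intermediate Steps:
w(P) = 0
20493 + w(166) = 20493 + 0 = 20493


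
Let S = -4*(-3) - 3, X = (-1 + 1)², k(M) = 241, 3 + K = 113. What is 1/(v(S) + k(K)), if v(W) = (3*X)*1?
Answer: 1/241 ≈ 0.0041494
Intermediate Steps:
K = 110 (K = -3 + 113 = 110)
X = 0 (X = 0² = 0)
S = 9 (S = 12 - 3 = 9)
v(W) = 0 (v(W) = (3*0)*1 = 0*1 = 0)
1/(v(S) + k(K)) = 1/(0 + 241) = 1/241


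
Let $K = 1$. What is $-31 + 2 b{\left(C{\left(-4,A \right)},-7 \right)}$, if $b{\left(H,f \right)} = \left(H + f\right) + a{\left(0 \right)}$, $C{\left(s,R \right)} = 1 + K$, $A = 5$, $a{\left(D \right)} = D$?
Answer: $-41$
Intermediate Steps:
$C{\left(s,R \right)} = 2$ ($C{\left(s,R \right)} = 1 + 1 = 2$)
$b{\left(H,f \right)} = H + f$ ($b{\left(H,f \right)} = \left(H + f\right) + 0 = H + f$)
$-31 + 2 b{\left(C{\left(-4,A \right)},-7 \right)} = -31 + 2 \left(2 - 7\right) = -31 + 2 \left(-5\right) = -31 - 10 = -41$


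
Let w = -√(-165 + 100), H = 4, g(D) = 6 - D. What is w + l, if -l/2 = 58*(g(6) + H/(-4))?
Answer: 116 - I*√65 ≈ 116.0 - 8.0623*I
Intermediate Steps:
w = -I*√65 (w = -√(-65) = -I*√65 ≈ -8.0623*I)
l = 116 (l = -116*((6 - 1*6) + 4/(-4)) = -116*((6 - 6) + 4*(-¼)) = -116*(0 - 1) = -116*(-1) = -2*(-58) = 116)
w + l = -I*√65 + 116 = 116 - I*√65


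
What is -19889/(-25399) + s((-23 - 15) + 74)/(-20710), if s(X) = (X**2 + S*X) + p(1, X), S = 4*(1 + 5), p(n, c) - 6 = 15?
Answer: 356505971/526013290 ≈ 0.67775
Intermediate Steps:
p(n, c) = 21 (p(n, c) = 6 + 15 = 21)
S = 24 (S = 4*6 = 24)
s(X) = 21 + X**2 + 24*X (s(X) = (X**2 + 24*X) + 21 = 21 + X**2 + 24*X)
-19889/(-25399) + s((-23 - 15) + 74)/(-20710) = -19889/(-25399) + (21 + ((-23 - 15) + 74)**2 + 24*((-23 - 15) + 74))/(-20710) = -19889*(-1/25399) + (21 + (-38 + 74)**2 + 24*(-38 + 74))*(-1/20710) = 19889/25399 + (21 + 36**2 + 24*36)*(-1/20710) = 19889/25399 + (21 + 1296 + 864)*(-1/20710) = 19889/25399 + 2181*(-1/20710) = 19889/25399 - 2181/20710 = 356505971/526013290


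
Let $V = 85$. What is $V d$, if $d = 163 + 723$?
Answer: $75310$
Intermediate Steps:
$d = 886$
$V d = 85 \cdot 886 = 75310$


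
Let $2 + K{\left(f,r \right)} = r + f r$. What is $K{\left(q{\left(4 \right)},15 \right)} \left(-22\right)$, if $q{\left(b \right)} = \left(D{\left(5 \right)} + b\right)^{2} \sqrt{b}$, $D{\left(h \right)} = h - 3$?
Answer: $-24046$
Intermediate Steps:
$D{\left(h \right)} = -3 + h$ ($D{\left(h \right)} = h - 3 = -3 + h$)
$q{\left(b \right)} = \sqrt{b} \left(2 + b\right)^{2}$ ($q{\left(b \right)} = \left(\left(-3 + 5\right) + b\right)^{2} \sqrt{b} = \left(2 + b\right)^{2} \sqrt{b} = \sqrt{b} \left(2 + b\right)^{2}$)
$K{\left(f,r \right)} = -2 + r + f r$ ($K{\left(f,r \right)} = -2 + \left(r + f r\right) = -2 + r + f r$)
$K{\left(q{\left(4 \right)},15 \right)} \left(-22\right) = \left(-2 + 15 + \sqrt{4} \left(2 + 4\right)^{2} \cdot 15\right) \left(-22\right) = \left(-2 + 15 + 2 \cdot 6^{2} \cdot 15\right) \left(-22\right) = \left(-2 + 15 + 2 \cdot 36 \cdot 15\right) \left(-22\right) = \left(-2 + 15 + 72 \cdot 15\right) \left(-22\right) = \left(-2 + 15 + 1080\right) \left(-22\right) = 1093 \left(-22\right) = -24046$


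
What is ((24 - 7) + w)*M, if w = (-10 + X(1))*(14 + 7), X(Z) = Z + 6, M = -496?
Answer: 22816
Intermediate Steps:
X(Z) = 6 + Z
w = -63 (w = (-10 + (6 + 1))*(14 + 7) = (-10 + 7)*21 = -3*21 = -63)
((24 - 7) + w)*M = ((24 - 7) - 63)*(-496) = (17 - 63)*(-496) = -46*(-496) = 22816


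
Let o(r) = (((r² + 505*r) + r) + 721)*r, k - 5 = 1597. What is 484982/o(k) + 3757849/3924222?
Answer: 116874311497645/122037320302722 ≈ 0.95769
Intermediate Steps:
k = 1602 (k = 5 + 1597 = 1602)
o(r) = r*(721 + r² + 506*r) (o(r) = ((r² + 506*r) + 721)*r = (721 + r² + 506*r)*r = r*(721 + r² + 506*r))
484982/o(k) + 3757849/3924222 = 484982/((1602*(721 + 1602² + 506*1602))) + 3757849/3924222 = 484982/((1602*(721 + 2566404 + 810612))) + 3757849*(1/3924222) = 484982/((1602*3377737)) + 129581/135318 = 484982/5411134674 + 129581/135318 = 484982*(1/5411134674) + 129581/135318 = 242491/2705567337 + 129581/135318 = 116874311497645/122037320302722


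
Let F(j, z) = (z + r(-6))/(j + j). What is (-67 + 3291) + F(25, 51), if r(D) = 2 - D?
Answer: 161259/50 ≈ 3225.2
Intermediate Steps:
F(j, z) = (8 + z)/(2*j) (F(j, z) = (z + (2 - 1*(-6)))/(j + j) = (z + (2 + 6))/((2*j)) = (z + 8)*(1/(2*j)) = (8 + z)*(1/(2*j)) = (8 + z)/(2*j))
(-67 + 3291) + F(25, 51) = (-67 + 3291) + (½)*(8 + 51)/25 = 3224 + (½)*(1/25)*59 = 3224 + 59/50 = 161259/50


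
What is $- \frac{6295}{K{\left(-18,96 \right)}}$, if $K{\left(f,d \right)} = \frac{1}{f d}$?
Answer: $10877760$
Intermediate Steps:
$K{\left(f,d \right)} = \frac{1}{d f}$
$- \frac{6295}{K{\left(-18,96 \right)}} = - \frac{6295}{\frac{1}{96} \frac{1}{-18}} = - \frac{6295}{\frac{1}{96} \left(- \frac{1}{18}\right)} = - \frac{6295}{- \frac{1}{1728}} = \left(-6295\right) \left(-1728\right) = 10877760$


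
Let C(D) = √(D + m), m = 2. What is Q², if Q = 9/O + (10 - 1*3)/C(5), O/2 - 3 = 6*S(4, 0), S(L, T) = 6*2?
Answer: 17509/2500 + 3*√7/25 ≈ 7.3211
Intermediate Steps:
S(L, T) = 12
C(D) = √(2 + D) (C(D) = √(D + 2) = √(2 + D))
O = 150 (O = 6 + 2*(6*12) = 6 + 2*72 = 6 + 144 = 150)
Q = 3/50 + √7 (Q = 9/150 + (10 - 1*3)/(√(2 + 5)) = 9*(1/150) + (10 - 3)/(√7) = 3/50 + 7*(√7/7) = 3/50 + √7 ≈ 2.7057)
Q² = (3/50 + √7)²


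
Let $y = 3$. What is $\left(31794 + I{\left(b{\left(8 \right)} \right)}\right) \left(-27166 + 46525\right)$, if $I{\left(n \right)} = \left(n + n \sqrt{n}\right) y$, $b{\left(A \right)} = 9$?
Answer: $617590818$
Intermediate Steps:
$I{\left(n \right)} = 3 n + 3 n^{\frac{3}{2}}$ ($I{\left(n \right)} = \left(n + n \sqrt{n}\right) 3 = \left(n + n^{\frac{3}{2}}\right) 3 = 3 n + 3 n^{\frac{3}{2}}$)
$\left(31794 + I{\left(b{\left(8 \right)} \right)}\right) \left(-27166 + 46525\right) = \left(31794 + \left(3 \cdot 9 + 3 \cdot 9^{\frac{3}{2}}\right)\right) \left(-27166 + 46525\right) = \left(31794 + \left(27 + 3 \cdot 27\right)\right) 19359 = \left(31794 + \left(27 + 81\right)\right) 19359 = \left(31794 + 108\right) 19359 = 31902 \cdot 19359 = 617590818$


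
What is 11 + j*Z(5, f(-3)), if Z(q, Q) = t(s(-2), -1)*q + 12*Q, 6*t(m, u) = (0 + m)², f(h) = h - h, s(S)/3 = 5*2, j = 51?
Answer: 38261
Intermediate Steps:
s(S) = 30 (s(S) = 3*(5*2) = 3*10 = 30)
f(h) = 0
t(m, u) = m²/6 (t(m, u) = (0 + m)²/6 = m²/6)
Z(q, Q) = 12*Q + 150*q (Z(q, Q) = ((⅙)*30²)*q + 12*Q = ((⅙)*900)*q + 12*Q = 150*q + 12*Q = 12*Q + 150*q)
11 + j*Z(5, f(-3)) = 11 + 51*(12*0 + 150*5) = 11 + 51*(0 + 750) = 11 + 51*750 = 11 + 38250 = 38261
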